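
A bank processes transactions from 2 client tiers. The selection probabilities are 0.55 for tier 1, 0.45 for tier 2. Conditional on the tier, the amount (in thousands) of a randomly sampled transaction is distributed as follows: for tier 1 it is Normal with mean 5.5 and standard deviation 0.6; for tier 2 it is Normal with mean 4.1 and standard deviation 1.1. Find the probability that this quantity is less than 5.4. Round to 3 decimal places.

0.635

Conditional on each tier, P(X < 5.4): 1: 0.433816; 2: 0.881361.
By total probability, P(X < 5.4) = 0.55·0.433816 + 0.45·0.881361 = 0.635211.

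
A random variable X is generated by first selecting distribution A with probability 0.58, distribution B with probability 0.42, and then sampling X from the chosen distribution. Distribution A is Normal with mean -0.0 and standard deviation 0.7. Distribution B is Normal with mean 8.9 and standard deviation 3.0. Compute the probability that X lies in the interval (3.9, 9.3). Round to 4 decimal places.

Conditional on each component, P(3.9 < X < 9.3): A: 1.26329e-08; B: 0.505245.
By total probability, P(3.9 < X < 9.3) = 0.58·1.26329e-08 + 0.42·0.505245 = 0.212203.

0.2122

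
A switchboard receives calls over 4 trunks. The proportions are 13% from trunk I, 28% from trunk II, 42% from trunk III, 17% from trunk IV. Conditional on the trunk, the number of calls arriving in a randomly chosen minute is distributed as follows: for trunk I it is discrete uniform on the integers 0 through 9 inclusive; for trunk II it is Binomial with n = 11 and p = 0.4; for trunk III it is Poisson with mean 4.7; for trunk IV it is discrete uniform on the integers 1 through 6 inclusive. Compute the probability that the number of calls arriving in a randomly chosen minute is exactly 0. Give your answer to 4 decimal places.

Conditional on each trunk, P(X = 0): I: 0.1; II: 0.00362797; III: 0.00909528; IV: 0.
By total probability, P(X = 0) = 0.13·0.1 + 0.28·0.00362797 + 0.42·0.00909528 + 0.17·0 = 0.0178358.

0.0178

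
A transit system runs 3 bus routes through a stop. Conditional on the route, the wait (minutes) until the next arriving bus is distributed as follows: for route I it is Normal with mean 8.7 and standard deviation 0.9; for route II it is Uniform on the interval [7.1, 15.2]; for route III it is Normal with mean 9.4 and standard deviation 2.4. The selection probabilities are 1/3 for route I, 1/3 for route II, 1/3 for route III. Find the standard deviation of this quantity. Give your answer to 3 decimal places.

2.253

Per component, I: μ=8.7, E[X²]=76.5; II: μ=11.15, E[X²]=129.79; III: μ=9.4, E[X²]=94.12.
E[X] = 0.333333·8.7 + 0.333333·11.15 + 0.333333·9.4 = 9.75.
E[X²] = 0.333333·76.5 + 0.333333·129.79 + 0.333333·94.12 = 100.137.
Var(X) = E[X²] − (E[X])² = 100.137 − 95.0625 = 5.07417.
SD(X) = √5.07417 = 2.25259.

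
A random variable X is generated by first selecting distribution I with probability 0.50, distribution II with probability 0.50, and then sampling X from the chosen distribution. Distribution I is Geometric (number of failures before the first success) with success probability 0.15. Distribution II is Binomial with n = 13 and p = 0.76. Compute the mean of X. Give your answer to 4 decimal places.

7.7733

Component means — I: 5.66667; II: 9.88.
E[X] = 0.5·5.66667 + 0.5·9.88 = 7.77333.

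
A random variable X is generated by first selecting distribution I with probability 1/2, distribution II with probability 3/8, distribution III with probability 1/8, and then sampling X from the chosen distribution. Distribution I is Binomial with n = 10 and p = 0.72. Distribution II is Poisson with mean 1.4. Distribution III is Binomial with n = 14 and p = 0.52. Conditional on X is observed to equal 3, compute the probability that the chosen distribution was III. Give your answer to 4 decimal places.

Likelihoods P(X=3 | ·): I: 0.00604345; II: 0.112777; III: 0.0159502.
Posterior ∝ prior × likelihood. Numerator for III: 0.125·0.0159502 = 0.00199377.
Normalizing constant: 0.5·0.00604345 + 0.375·0.112777 + 0.125·0.0159502 = 0.0473069.
P(III | observation) = 0.00199377 / 0.0473069 = 0.0421455.

0.0421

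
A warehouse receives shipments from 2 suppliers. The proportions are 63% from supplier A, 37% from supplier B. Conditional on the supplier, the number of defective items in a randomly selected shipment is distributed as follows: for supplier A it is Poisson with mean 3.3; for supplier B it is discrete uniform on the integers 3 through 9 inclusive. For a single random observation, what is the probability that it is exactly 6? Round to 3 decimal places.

Conditional on each supplier, P(X = 6): A: 0.0661575; B: 0.142857.
By total probability, P(X = 6) = 0.63·0.0661575 + 0.37·0.142857 = 0.0945364.

0.095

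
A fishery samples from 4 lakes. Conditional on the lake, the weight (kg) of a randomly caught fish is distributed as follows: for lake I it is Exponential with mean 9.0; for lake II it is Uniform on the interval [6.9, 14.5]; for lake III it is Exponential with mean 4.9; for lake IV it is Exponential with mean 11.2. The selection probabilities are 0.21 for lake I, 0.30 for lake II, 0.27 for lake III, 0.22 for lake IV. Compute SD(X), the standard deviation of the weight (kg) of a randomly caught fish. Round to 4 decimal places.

Per component, I: μ=9, E[X²]=162; II: μ=10.7, E[X²]=119.303; III: μ=4.9, E[X²]=48.02; IV: μ=11.2, E[X²]=250.88.
E[X] = 0.21·9 + 0.3·10.7 + 0.27·4.9 + 0.22·11.2 = 8.887.
E[X²] = 0.21·162 + 0.3·119.303 + 0.27·48.02 + 0.22·250.88 = 137.97.
Var(X) = E[X²] − (E[X])² = 137.97 − 78.9788 = 58.9912.
SD(X) = √58.9912 = 7.68057.

7.6806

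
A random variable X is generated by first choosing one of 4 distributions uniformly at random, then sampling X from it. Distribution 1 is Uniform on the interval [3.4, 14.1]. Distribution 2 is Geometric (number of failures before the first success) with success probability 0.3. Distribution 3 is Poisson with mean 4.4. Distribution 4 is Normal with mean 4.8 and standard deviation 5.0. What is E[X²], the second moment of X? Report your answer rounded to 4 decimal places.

For each component E[X²] = Var + (mean)², giving 1: 86.1033; 2: 13.2222; 3: 23.76; 4: 48.04.
Overall E[X²] = 0.25·86.1033 + 0.25·13.2222 + 0.25·23.76 + 0.25·48.04 = 42.7814.

42.7814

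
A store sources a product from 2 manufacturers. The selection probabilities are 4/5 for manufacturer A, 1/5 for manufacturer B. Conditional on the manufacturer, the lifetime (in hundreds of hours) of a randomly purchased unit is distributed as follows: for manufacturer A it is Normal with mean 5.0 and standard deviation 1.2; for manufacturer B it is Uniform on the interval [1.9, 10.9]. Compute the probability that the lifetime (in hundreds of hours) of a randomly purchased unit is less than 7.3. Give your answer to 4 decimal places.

0.8979

Conditional on each manufacturer, P(X < 7.3): A: 0.97236; B: 0.6.
By total probability, P(X < 7.3) = 0.8·0.97236 + 0.2·0.6 = 0.897888.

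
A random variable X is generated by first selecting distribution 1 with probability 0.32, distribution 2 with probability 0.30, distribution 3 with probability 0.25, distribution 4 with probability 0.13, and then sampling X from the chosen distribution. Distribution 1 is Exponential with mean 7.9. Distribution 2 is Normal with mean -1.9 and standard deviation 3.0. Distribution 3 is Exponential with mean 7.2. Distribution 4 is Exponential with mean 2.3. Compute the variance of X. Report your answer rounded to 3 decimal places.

Per component, 1: μ=7.9, E[X²]=124.82; 2: μ=-1.9, E[X²]=12.61; 3: μ=7.2, E[X²]=103.68; 4: μ=2.3, E[X²]=10.58.
E[X] = 0.32·7.9 + 0.3·-1.9 + 0.25·7.2 + 0.13·2.3 = 4.057.
E[X²] = 0.32·124.82 + 0.3·12.61 + 0.25·103.68 + 0.13·10.58 = 71.0208.
Var(X) = E[X²] − (E[X])² = 71.0208 − 16.4592 = 54.5616.

54.562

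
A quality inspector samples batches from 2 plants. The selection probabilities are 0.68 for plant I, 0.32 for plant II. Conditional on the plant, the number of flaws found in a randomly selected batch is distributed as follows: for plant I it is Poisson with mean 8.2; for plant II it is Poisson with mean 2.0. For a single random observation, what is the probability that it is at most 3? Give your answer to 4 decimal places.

0.2994

Conditional on each plant, P(X ≤ 3): I: 0.0369999; II: 0.857123.
By total probability, P(X ≤ 3) = 0.68·0.0369999 + 0.32·0.857123 = 0.299439.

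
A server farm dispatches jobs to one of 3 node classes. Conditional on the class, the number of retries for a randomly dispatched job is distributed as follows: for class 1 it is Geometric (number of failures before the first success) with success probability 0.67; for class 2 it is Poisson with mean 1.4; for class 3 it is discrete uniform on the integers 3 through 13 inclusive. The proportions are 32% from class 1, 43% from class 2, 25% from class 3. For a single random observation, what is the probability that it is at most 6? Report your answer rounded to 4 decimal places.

Conditional on each class, P(X ≤ 6): 1: 0.999574; 2: 0.999378; 3: 0.363636.
By total probability, P(X ≤ 6) = 0.32·0.999574 + 0.43·0.999378 + 0.25·0.363636 = 0.840505.

0.8405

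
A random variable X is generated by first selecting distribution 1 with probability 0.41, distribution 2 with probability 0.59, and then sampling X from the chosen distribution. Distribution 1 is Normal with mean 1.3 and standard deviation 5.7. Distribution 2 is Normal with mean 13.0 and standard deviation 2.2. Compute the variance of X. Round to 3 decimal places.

Per component, 1: μ=1.3, E[X²]=34.18; 2: μ=13, E[X²]=173.84.
E[X] = 0.41·1.3 + 0.59·13 = 8.203.
E[X²] = 0.41·34.18 + 0.59·173.84 = 116.579.
Var(X) = E[X²] − (E[X])² = 116.579 − 67.2892 = 49.2902.

49.290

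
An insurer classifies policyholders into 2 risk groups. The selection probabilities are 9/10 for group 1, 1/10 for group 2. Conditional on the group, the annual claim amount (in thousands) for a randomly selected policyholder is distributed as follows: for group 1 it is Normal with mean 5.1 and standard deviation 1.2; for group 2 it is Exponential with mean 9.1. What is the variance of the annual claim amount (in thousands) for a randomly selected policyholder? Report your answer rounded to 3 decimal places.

Per component, 1: μ=5.1, E[X²]=27.45; 2: μ=9.1, E[X²]=165.62.
E[X] = 0.9·5.1 + 0.1·9.1 = 5.5.
E[X²] = 0.9·27.45 + 0.1·165.62 = 41.267.
Var(X) = E[X²] − (E[X])² = 41.267 − 30.25 = 11.017.

11.017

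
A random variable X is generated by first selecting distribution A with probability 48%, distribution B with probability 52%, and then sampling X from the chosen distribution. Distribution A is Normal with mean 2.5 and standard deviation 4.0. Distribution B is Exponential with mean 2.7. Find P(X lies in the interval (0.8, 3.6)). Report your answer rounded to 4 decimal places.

Conditional on each component, P(0.8 < X < 3.6): A: 0.272924; B: 0.47997.
By total probability, P(0.8 < X < 3.6) = 0.48·0.272924 + 0.52·0.47997 = 0.380588.

0.3806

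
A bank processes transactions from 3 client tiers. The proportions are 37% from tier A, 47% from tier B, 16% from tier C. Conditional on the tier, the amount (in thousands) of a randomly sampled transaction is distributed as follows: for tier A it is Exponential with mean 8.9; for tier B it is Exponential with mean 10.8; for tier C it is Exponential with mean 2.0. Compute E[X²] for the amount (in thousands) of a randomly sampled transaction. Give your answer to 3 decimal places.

169.537

For each component E[X²] = Var + (mean)², giving A: 158.42; B: 233.28; C: 8.
Overall E[X²] = 0.37·158.42 + 0.47·233.28 + 0.16·8 = 169.537.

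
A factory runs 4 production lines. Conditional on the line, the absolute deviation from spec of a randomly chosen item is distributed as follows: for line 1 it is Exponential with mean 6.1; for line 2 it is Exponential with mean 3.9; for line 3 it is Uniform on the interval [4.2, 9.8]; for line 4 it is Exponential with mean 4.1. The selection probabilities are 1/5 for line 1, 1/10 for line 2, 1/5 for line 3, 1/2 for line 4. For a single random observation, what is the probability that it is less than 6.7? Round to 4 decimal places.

0.7071

Conditional on each line, P(X < 6.7): 1: 0.666583; 2: 0.820566; 3: 0.446429; 4: 0.804881.
By total probability, P(X < 6.7) = 0.2·0.666583 + 0.1·0.820566 + 0.2·0.446429 + 0.5·0.804881 = 0.707099.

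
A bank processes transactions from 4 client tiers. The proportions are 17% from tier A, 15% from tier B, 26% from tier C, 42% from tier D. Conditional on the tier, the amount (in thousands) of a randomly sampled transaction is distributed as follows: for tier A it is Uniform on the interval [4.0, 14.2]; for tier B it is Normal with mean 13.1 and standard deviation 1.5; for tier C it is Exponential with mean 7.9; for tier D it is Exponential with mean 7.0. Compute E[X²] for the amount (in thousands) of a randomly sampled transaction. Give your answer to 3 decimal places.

115.244

For each component E[X²] = Var + (mean)², giving A: 91.48; B: 173.86; C: 124.82; D: 98.
Overall E[X²] = 0.17·91.48 + 0.15·173.86 + 0.26·124.82 + 0.42·98 = 115.244.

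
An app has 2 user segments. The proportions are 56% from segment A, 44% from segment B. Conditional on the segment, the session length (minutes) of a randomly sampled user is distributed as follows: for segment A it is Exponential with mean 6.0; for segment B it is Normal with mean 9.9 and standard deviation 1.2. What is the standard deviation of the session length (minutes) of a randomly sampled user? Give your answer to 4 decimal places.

4.9539

Per component, A: μ=6, E[X²]=72; B: μ=9.9, E[X²]=99.45.
E[X] = 0.56·6 + 0.44·9.9 = 7.716.
E[X²] = 0.56·72 + 0.44·99.45 = 84.078.
Var(X) = E[X²] − (E[X])² = 84.078 − 59.5367 = 24.5413.
SD(X) = √24.5413 = 4.95392.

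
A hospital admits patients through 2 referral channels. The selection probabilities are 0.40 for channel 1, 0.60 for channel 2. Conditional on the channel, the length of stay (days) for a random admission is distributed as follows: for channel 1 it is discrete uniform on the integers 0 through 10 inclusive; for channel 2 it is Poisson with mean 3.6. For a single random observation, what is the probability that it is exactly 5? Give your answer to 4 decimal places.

Conditional on each channel, P(X = 5): 1: 0.0909091; 2: 0.13768.
By total probability, P(X = 5) = 0.4·0.0909091 + 0.6·0.13768 = 0.118972.

0.1190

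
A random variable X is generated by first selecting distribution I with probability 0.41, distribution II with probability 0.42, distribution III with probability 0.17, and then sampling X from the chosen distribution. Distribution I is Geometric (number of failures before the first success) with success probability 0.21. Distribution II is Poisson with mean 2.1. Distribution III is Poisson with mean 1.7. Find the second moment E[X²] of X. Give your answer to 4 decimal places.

16.6615

For each component E[X²] = Var + (mean)², giving I: 32.0658; II: 6.51; III: 4.59.
Overall E[X²] = 0.41·32.0658 + 0.42·6.51 + 0.17·4.59 = 16.6615.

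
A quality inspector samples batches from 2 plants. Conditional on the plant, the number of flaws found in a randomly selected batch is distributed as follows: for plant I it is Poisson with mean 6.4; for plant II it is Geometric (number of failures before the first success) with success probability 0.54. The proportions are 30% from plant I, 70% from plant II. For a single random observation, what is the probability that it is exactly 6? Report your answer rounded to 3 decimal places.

Conditional on each plant, P(X = 6): I: 0.158585; II: 0.00511612.
By total probability, P(X = 6) = 0.3·0.158585 + 0.7·0.00511612 = 0.0511568.

0.051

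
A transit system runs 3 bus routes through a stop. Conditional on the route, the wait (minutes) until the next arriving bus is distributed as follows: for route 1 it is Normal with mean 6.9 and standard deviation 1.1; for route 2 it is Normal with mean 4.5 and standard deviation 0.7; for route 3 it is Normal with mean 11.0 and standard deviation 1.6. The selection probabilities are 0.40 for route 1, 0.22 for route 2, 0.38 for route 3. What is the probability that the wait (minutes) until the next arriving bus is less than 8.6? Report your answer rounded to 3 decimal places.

0.621

Conditional on each route, P(X < 8.6): 1: 0.938882; 2: 1; 3: 0.0668072.
By total probability, P(X < 8.6) = 0.4·0.938882 + 0.22·1 + 0.38·0.0668072 = 0.620939.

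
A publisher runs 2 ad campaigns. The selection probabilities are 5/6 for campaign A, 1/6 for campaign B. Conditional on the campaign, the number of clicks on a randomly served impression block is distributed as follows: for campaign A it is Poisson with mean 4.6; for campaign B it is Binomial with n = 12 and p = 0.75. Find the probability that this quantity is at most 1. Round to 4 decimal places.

0.0469

Conditional on each campaign, P(X ≤ 1): A: 0.0562903; B: 2.20537e-06.
By total probability, P(X ≤ 1) = 0.833333·0.0562903 + 0.166667·2.20537e-06 = 0.0469089.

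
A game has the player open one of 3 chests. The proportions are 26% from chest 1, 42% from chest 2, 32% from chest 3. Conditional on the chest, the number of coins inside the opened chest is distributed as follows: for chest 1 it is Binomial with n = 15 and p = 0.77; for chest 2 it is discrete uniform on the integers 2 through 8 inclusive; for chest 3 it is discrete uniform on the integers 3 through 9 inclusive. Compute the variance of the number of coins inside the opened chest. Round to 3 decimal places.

11.033

Per component, 1: μ=11.55, E[X²]=136.059; 2: μ=5, E[X²]=29; 3: μ=6, E[X²]=40.
E[X] = 0.26·11.55 + 0.42·5 + 0.32·6 = 7.023.
E[X²] = 0.26·136.059 + 0.42·29 + 0.32·40 = 60.3553.
Var(X) = E[X²] − (E[X])² = 60.3553 − 49.3225 = 11.0328.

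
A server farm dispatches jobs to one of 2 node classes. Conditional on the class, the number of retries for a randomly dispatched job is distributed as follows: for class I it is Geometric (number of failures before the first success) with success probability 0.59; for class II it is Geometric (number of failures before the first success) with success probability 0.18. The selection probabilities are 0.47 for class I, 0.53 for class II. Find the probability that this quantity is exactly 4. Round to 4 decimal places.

Conditional on each class, P(X = 4): I: 0.016672; II: 0.0813819.
By total probability, P(X = 4) = 0.47·0.016672 + 0.53·0.0813819 = 0.0509683.

0.0510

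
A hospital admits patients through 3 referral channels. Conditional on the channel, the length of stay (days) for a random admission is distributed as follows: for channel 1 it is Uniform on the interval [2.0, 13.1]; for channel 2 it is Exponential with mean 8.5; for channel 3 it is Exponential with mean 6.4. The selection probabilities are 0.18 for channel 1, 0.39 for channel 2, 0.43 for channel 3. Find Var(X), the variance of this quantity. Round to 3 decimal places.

Per component, 1: μ=7.55, E[X²]=67.27; 2: μ=8.5, E[X²]=144.5; 3: μ=6.4, E[X²]=81.92.
E[X] = 0.18·7.55 + 0.39·8.5 + 0.43·6.4 = 7.426.
E[X²] = 0.18·67.27 + 0.39·144.5 + 0.43·81.92 = 103.689.
Var(X) = E[X²] − (E[X])² = 103.689 − 55.1455 = 48.5437.

48.544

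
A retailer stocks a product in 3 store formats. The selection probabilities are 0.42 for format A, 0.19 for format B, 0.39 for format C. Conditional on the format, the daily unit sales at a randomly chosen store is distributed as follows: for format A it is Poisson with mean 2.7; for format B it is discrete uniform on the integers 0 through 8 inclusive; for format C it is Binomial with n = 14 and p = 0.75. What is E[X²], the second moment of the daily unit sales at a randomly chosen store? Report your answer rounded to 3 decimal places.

52.524

For each component E[X²] = Var + (mean)², giving A: 9.99; B: 22.6667; C: 112.875.
Overall E[X²] = 0.42·9.99 + 0.19·22.6667 + 0.39·112.875 = 52.5237.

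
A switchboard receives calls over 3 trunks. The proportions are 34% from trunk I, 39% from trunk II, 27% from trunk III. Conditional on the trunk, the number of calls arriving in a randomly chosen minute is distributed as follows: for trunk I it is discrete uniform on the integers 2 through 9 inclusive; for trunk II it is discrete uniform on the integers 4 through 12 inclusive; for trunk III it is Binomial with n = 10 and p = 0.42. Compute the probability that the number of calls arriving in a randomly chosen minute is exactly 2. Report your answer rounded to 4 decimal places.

0.0699

Conditional on each trunk, P(X = 2): I: 0.125; II: 0; III: 0.101656.
By total probability, P(X = 2) = 0.34·0.125 + 0.39·0 + 0.27·0.101656 = 0.0699472.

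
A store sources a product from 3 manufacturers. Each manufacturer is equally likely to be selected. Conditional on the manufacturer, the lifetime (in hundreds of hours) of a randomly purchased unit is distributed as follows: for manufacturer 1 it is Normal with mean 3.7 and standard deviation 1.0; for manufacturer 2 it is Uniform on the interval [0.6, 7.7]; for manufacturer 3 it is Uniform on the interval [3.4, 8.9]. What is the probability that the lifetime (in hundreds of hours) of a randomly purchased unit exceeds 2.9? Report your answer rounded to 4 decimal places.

Conditional on each manufacturer, P(X > 2.9): 1: 0.788145; 2: 0.676056; 3: 1.
By total probability, P(X > 2.9) = 0.333333·0.788145 + 0.333333·0.676056 + 0.333333·1 = 0.8214.

0.8214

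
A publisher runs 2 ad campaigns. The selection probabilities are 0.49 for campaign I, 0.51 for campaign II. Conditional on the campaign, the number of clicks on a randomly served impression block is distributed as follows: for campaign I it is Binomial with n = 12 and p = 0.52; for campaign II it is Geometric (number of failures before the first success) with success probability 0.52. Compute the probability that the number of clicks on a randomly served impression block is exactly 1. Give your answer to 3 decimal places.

Conditional on each campaign, P(X = 1): I: 0.00194464; II: 0.2496.
By total probability, P(X = 1) = 0.49·0.00194464 + 0.51·0.2496 = 0.128249.

0.128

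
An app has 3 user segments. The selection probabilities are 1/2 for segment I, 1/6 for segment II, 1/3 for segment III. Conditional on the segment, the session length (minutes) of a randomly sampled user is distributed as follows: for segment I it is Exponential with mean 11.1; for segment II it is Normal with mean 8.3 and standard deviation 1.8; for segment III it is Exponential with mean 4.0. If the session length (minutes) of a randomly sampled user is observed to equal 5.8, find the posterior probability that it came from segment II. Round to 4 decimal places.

0.2333

Likelihoods f(5.8 | ·): I: 0.0534255; II: 0.0844808; III: 0.0586426.
Posterior ∝ prior × likelihood. Numerator for II: 0.166667·0.0844808 = 0.0140801.
Normalizing constant: 0.5·0.0534255 + 0.166667·0.0844808 + 0.333333·0.0586426 = 0.0603404.
P(II | observation) = 0.0140801 / 0.0603404 = 0.233345.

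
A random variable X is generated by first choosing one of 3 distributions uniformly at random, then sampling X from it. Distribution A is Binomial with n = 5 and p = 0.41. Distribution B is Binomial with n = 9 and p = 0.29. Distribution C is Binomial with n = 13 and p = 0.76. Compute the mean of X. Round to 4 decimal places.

Component means — A: 2.05; B: 2.61; C: 9.88.
E[X] = 0.333333·2.05 + 0.333333·2.61 + 0.333333·9.88 = 4.84667.

4.8467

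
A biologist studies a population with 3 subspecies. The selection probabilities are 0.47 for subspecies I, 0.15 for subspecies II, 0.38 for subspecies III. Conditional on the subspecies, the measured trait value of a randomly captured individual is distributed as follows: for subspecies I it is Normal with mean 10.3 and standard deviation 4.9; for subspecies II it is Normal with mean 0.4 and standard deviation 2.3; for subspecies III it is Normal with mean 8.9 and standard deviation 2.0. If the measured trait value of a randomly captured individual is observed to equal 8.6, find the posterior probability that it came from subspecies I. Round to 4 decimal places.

Likelihoods f(8.6 | ·): I: 0.0766614; II: 0.000301351; III: 0.19724.
Posterior ∝ prior × likelihood. Numerator for I: 0.47·0.0766614 = 0.0360309.
Normalizing constant: 0.47·0.0766614 + 0.15·0.000301351 + 0.38·0.19724 = 0.111027.
P(I | observation) = 0.0360309 / 0.111027 = 0.324523.

0.3245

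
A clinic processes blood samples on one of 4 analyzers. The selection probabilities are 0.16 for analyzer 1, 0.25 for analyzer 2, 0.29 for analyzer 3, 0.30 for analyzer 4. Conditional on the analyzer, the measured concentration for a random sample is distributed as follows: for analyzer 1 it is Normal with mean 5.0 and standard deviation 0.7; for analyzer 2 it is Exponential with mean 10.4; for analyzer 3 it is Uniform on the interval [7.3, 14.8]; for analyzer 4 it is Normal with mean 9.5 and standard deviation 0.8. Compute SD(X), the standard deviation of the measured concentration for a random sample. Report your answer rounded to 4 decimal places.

Per component, 1: μ=5, E[X²]=25.49; 2: μ=10.4, E[X²]=216.32; 3: μ=11.05, E[X²]=126.79; 4: μ=9.5, E[X²]=90.89.
E[X] = 0.16·5 + 0.25·10.4 + 0.29·11.05 + 0.3·9.5 = 9.4545.
E[X²] = 0.16·25.49 + 0.25·216.32 + 0.29·126.79 + 0.3·90.89 = 122.195.
Var(X) = E[X²] − (E[X])² = 122.195 − 89.3876 = 32.8069.
SD(X) = √32.8069 = 5.72773.

5.7277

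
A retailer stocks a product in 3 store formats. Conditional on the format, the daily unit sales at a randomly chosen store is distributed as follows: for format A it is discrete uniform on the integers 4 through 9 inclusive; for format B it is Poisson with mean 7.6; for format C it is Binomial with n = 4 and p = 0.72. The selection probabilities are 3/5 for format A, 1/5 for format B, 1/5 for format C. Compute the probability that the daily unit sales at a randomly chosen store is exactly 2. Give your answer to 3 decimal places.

0.052

Conditional on each format, P(X = 2): A: 0; B: 0.014453; C: 0.243855.
By total probability, P(X = 2) = 0.6·0 + 0.2·0.014453 + 0.2·0.243855 = 0.0516617.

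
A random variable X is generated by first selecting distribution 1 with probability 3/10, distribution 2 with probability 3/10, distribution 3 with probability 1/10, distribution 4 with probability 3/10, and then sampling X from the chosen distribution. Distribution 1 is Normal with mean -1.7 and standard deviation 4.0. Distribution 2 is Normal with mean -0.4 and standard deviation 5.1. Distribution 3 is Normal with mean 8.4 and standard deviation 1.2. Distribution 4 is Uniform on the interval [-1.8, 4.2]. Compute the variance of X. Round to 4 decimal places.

Per component, 1: μ=-1.7, E[X²]=18.89; 2: μ=-0.4, E[X²]=26.17; 3: μ=8.4, E[X²]=72; 4: μ=1.2, E[X²]=4.44.
E[X] = 0.3·-1.7 + 0.3·-0.4 + 0.1·8.4 + 0.3·1.2 = 0.57.
E[X²] = 0.3·18.89 + 0.3·26.17 + 0.1·72 + 0.3·4.44 = 22.05.
Var(X) = E[X²] − (E[X])² = 22.05 − 0.3249 = 21.7251.

21.7251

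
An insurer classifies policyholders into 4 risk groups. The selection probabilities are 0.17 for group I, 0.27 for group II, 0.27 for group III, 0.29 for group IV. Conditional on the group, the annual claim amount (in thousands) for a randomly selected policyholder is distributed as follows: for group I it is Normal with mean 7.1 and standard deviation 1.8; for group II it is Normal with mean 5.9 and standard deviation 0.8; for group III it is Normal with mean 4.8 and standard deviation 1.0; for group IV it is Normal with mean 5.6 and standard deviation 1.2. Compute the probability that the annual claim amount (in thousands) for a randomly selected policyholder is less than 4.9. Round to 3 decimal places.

Conditional on each group, P(X < 4.9): I: 0.110812; II: 0.10565; III: 0.539828; IV: 0.279834.
By total probability, P(X < 4.9) = 0.17·0.110812 + 0.27·0.10565 + 0.27·0.539828 + 0.29·0.279834 = 0.274269.

0.274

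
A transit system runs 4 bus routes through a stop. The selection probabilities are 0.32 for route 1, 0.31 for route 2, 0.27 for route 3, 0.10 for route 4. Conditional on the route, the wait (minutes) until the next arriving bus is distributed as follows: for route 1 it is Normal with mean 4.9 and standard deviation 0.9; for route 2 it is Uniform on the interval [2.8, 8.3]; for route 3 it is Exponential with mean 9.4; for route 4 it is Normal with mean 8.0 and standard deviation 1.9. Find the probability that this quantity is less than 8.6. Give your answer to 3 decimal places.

Conditional on each route, P(X < 8.6): 1: 0.99998; 2: 1; 3: 0.599441; 4: 0.623919.
By total probability, P(X < 8.6) = 0.32·0.99998 + 0.31·1 + 0.27·0.599441 + 0.1·0.623919 = 0.854235.

0.854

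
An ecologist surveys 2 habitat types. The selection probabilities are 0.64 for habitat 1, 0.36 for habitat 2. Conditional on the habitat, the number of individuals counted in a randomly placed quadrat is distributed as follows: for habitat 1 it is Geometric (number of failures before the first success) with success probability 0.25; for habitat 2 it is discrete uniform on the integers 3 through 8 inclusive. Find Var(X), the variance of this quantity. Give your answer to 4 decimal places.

Per component, 1: μ=3, E[X²]=21; 2: μ=5.5, E[X²]=33.1667.
E[X] = 0.64·3 + 0.36·5.5 = 3.9.
E[X²] = 0.64·21 + 0.36·33.1667 = 25.38.
Var(X) = E[X²] − (E[X])² = 25.38 − 15.21 = 10.17.

10.1700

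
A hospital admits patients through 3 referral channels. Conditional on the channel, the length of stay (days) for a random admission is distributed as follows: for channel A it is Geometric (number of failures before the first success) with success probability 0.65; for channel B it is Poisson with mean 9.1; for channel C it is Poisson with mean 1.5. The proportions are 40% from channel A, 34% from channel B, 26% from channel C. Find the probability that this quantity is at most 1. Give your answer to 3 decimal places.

0.496

Conditional on each channel, P(X ≤ 1): A: 0.8775; B: 0.00112782; C: 0.557825.
By total probability, P(X ≤ 1) = 0.4·0.8775 + 0.34·0.00112782 + 0.26·0.557825 = 0.496418.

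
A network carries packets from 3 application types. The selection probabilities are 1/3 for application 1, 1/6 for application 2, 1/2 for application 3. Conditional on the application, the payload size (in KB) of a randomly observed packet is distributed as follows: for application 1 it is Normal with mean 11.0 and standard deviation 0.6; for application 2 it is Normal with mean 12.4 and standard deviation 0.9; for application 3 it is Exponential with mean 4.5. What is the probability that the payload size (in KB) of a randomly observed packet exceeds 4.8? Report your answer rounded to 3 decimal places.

0.672

Conditional on each application, P(X > 4.8): 1: 1; 2: 1; 3: 0.344154.
By total probability, P(X > 4.8) = 0.333333·1 + 0.166667·1 + 0.5·0.344154 = 0.672077.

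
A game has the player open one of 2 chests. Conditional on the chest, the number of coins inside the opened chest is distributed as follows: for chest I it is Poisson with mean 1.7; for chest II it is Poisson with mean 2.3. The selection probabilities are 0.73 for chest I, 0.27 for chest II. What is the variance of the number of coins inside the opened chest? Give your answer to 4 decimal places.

1.9330

Per component, I: μ=1.7, E[X²]=4.59; II: μ=2.3, E[X²]=7.59.
E[X] = 0.73·1.7 + 0.27·2.3 = 1.862.
E[X²] = 0.73·4.59 + 0.27·7.59 = 5.4.
Var(X) = E[X²] − (E[X])² = 5.4 − 3.46704 = 1.93296.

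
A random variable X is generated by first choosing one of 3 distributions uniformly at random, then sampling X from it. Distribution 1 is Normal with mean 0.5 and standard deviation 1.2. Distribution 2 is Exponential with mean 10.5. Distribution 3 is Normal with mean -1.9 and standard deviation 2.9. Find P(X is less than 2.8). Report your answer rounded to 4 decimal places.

0.7180

Conditional on each component, P(X < 2.8): 1: 0.97236; 2: 0.234072; 3: 0.947458.
By total probability, P(X < 2.8) = 0.333333·0.97236 + 0.333333·0.234072 + 0.333333·0.947458 = 0.717963.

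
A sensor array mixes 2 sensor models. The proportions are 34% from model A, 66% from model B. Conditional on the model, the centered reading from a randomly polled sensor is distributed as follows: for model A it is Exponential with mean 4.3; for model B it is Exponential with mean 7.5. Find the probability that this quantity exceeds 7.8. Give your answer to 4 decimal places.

Conditional on each model, P(X > 7.8): A: 0.163008; B: 0.353455.
By total probability, P(X > 7.8) = 0.34·0.163008 + 0.66·0.353455 = 0.288703.

0.2887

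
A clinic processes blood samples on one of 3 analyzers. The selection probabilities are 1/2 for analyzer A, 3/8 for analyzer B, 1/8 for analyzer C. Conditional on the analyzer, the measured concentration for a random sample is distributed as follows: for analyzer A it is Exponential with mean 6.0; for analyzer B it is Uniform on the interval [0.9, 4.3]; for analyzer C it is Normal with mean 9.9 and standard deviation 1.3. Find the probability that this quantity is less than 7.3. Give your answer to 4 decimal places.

0.7297

Conditional on each analyzer, P(X < 7.3): A: 0.703784; B: 1; C: 0.0227501.
By total probability, P(X < 7.3) = 0.5·0.703784 + 0.375·1 + 0.125·0.0227501 = 0.729736.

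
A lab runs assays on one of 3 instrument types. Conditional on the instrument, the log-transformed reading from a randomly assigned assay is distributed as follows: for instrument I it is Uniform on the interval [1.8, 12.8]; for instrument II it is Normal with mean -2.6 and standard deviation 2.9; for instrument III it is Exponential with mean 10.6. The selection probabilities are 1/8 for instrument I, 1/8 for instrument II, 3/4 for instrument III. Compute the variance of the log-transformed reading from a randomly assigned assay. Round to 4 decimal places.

Per component, I: μ=7.3, E[X²]=63.3733; II: μ=-2.6, E[X²]=15.17; III: μ=10.6, E[X²]=224.72.
E[X] = 0.125·7.3 + 0.125·-2.6 + 0.75·10.6 = 8.5375.
E[X²] = 0.125·63.3733 + 0.125·15.17 + 0.75·224.72 = 178.358.
Var(X) = E[X²] − (E[X])² = 178.358 − 72.8889 = 105.469.

105.4690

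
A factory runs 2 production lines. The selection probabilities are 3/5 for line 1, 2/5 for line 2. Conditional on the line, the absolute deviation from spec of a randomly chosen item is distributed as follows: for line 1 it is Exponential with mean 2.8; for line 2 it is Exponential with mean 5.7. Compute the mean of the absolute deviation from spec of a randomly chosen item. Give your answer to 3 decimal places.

Component means — 1: 2.8; 2: 5.7.
E[X] = 0.6·2.8 + 0.4·5.7 = 3.96.

3.960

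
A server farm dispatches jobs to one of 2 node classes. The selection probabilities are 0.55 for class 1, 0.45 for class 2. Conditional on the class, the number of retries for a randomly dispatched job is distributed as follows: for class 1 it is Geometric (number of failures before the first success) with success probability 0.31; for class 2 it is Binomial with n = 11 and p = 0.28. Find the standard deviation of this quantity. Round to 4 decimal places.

Per component, 1: μ=2.22581, E[X²]=12.1342; 2: μ=3.08, E[X²]=11.704.
E[X] = 0.55·2.22581 + 0.45·3.08 = 2.61019.
E[X²] = 0.55·12.1342 + 0.45·11.704 = 11.9406.
Var(X) = E[X²] − (E[X])² = 11.9406 − 6.81311 = 5.12752.
SD(X) = √5.12752 = 2.2644.

2.2644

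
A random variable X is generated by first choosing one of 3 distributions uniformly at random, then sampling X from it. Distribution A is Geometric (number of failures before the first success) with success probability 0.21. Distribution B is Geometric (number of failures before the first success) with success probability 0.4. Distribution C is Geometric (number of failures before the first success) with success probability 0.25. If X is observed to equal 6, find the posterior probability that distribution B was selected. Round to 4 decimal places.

0.1634

Likelihoods P(X=6 | ·): A: 0.0510484; B: 0.0186624; C: 0.0444946.
Posterior ∝ prior × likelihood. Numerator for B: 0.333333·0.0186624 = 0.0062208.
Normalizing constant: 0.333333·0.0510484 + 0.333333·0.0186624 + 0.333333·0.0444946 = 0.0380685.
P(B | observation) = 0.0062208 / 0.0380685 = 0.163411.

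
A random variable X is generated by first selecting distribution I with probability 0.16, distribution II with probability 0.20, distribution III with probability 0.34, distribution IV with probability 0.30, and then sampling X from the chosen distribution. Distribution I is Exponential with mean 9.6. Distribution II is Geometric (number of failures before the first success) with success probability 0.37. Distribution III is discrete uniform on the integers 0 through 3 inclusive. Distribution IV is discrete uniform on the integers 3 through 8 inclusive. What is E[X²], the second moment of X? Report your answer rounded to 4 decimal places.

For each component E[X²] = Var + (mean)², giving I: 184.32; II: 7.5011; III: 3.5; IV: 33.1667.
Overall E[X²] = 0.16·184.32 + 0.2·7.5011 + 0.34·3.5 + 0.3·33.1667 = 42.1314.

42.1314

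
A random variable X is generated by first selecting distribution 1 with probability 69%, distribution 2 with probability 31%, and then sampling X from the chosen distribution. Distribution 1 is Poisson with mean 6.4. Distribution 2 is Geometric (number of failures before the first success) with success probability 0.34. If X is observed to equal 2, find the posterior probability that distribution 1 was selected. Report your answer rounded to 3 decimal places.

Likelihoods P(X=2 | ·): 1: 0.0340287; 2: 0.148104.
Posterior ∝ prior × likelihood. Numerator for 1: 0.69·0.0340287 = 0.0234798.
Normalizing constant: 0.69·0.0340287 + 0.31·0.148104 = 0.069392.
P(1 | observation) = 0.0234798 / 0.069392 = 0.338364.

0.338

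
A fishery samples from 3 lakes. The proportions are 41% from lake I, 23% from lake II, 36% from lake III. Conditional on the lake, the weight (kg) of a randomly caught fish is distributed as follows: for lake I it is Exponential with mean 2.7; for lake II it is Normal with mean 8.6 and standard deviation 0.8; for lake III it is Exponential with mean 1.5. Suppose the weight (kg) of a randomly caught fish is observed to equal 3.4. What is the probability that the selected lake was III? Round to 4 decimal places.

Likelihoods f(3.4 | ·): I: 0.105135; II: 3.33695e-10; III: 0.0691048.
Posterior ∝ prior × likelihood. Numerator for III: 0.36·0.0691048 = 0.0248777.
Normalizing constant: 0.41·0.105135 + 0.23·3.33695e-10 + 0.36·0.0691048 = 0.067983.
P(III | observation) = 0.0248777 / 0.067983 = 0.36594.

0.3659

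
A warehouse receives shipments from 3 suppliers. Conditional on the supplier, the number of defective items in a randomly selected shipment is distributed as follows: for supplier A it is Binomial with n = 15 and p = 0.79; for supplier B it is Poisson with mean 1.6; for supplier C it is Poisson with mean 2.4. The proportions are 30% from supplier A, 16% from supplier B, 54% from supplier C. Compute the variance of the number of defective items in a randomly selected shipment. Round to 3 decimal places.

Per component, A: μ=11.85, E[X²]=142.911; B: μ=1.6, E[X²]=4.16; C: μ=2.4, E[X²]=8.16.
E[X] = 0.3·11.85 + 0.16·1.6 + 0.54·2.4 = 5.107.
E[X²] = 0.3·142.911 + 0.16·4.16 + 0.54·8.16 = 47.9453.
Var(X) = E[X²] − (E[X])² = 47.9453 − 26.0814 = 21.8639.

21.864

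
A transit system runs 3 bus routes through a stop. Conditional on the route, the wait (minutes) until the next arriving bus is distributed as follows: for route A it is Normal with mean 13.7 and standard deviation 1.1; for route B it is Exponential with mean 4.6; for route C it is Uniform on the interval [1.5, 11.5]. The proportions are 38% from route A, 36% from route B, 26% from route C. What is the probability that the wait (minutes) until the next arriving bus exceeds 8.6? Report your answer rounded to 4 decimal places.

0.5109

Conditional on each route, P(X > 8.6): A: 0.999998; B: 0.154191; C: 0.29.
By total probability, P(X > 8.6) = 0.38·0.999998 + 0.36·0.154191 + 0.26·0.29 = 0.510908.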